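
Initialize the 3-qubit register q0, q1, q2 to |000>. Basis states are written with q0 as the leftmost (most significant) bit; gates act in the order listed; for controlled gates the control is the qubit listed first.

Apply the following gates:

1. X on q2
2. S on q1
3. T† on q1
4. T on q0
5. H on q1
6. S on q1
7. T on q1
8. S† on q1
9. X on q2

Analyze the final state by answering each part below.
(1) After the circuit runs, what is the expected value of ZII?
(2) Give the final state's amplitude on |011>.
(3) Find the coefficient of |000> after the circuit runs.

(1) The expectation value of ZII is 1.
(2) The final state's coefficient on |011> equals 0.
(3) |000> carries amplitude sqrt(2)/2 in the final state.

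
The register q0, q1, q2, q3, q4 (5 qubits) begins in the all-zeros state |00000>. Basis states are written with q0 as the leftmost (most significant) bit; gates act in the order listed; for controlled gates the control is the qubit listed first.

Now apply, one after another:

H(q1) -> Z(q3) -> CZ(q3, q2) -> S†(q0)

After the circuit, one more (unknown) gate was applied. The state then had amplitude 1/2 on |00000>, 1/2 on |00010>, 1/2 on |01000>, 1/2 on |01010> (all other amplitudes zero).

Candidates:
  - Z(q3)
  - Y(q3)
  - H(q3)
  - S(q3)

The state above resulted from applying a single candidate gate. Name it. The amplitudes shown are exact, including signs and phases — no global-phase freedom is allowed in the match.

The unique candidate consistent with the amplitudes is H(q3).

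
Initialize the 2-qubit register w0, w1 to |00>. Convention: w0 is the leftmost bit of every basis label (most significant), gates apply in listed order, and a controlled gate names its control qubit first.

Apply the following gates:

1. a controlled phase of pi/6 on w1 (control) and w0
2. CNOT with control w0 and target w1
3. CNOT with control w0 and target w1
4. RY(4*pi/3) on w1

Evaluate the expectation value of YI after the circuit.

The observable YI averages to 0.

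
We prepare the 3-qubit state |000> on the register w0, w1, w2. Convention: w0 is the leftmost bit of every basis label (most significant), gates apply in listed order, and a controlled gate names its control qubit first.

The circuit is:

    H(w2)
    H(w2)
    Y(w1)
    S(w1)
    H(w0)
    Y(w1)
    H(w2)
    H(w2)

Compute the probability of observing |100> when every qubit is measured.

Outcome |100> occurs with probability 1/2.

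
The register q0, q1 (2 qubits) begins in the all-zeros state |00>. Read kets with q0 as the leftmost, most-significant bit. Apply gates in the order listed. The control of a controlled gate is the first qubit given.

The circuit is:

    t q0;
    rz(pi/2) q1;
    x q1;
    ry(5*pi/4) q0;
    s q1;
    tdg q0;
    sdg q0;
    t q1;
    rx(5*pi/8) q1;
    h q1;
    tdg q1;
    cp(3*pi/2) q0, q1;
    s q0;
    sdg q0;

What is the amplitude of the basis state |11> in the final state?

The final state's coefficient on |11> equals sqrt(2*sqrt(2) + 4)*exp(5*I*pi/16)/4. Key observation: the block from step 13 through step 14 cancels to the identity and can be dropped.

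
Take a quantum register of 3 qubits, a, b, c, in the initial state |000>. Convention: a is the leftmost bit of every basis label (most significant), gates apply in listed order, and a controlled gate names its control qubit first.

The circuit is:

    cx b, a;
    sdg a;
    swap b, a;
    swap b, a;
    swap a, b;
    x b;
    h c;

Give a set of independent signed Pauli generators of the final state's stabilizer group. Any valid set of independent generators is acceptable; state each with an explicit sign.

One valid set of independent stabilizer generators is +IIX, +ZII, -IZI (any independent generating set of the same group is equally correct).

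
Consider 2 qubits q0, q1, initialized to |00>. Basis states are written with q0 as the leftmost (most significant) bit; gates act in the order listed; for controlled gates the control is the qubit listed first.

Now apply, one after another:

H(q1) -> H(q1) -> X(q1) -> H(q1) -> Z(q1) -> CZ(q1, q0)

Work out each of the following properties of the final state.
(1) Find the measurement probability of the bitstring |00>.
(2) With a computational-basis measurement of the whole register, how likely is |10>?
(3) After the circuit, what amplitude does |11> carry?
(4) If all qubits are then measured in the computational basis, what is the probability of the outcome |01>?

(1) Outcome |00> occurs with probability 1/2. Key observation: gates 2-5 undo each other exactly, leaving only the rest of the circuit to track.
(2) A full measurement returns |10> with probability 0.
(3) |11> carries amplitude 0 in the final state.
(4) The probability of measuring |01> is 1/2.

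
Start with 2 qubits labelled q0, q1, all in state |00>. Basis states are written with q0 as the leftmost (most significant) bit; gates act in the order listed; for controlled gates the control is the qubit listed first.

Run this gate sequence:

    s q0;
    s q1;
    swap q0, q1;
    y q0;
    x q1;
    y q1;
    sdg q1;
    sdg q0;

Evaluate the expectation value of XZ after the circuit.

The observable XZ averages to 0.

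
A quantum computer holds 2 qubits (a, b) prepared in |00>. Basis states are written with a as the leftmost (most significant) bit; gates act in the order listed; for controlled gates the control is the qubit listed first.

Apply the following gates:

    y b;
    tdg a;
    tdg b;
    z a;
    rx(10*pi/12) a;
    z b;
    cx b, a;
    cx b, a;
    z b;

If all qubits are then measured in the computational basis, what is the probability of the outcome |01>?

The probability of measuring |01> is 1/2 - sqrt(3)/4. Key observation: the block from step 6 through step 9 cancels to the identity and can be dropped.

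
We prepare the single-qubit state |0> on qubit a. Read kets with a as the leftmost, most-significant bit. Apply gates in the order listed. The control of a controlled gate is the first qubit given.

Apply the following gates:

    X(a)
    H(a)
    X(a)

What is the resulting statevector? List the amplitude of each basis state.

The final amplitudes are -sqrt(2)/2 on |0>, sqrt(2)/2 on |1>.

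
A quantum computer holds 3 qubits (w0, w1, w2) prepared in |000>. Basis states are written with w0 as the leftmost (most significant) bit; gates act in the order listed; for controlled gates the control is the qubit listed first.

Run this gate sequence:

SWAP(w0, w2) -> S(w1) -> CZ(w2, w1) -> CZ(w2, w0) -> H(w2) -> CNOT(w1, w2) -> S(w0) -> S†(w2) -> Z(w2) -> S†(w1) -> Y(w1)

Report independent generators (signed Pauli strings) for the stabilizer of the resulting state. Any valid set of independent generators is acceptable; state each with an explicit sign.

One valid set of independent stabilizer generators is +IIY, +ZII, -IZI (any independent generating set of the same group is equally correct).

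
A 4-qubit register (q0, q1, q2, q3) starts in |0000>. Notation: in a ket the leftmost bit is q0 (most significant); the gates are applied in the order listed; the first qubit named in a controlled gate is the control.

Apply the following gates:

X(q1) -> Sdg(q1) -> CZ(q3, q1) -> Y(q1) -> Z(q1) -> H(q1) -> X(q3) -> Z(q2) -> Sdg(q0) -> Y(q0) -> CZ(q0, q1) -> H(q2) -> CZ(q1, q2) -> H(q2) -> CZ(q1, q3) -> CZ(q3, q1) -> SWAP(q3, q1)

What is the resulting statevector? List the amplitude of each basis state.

The resulting statevector has amplitude -sqrt(2)*I/2 on |1100>, sqrt(2)*I/2 on |1111>, and 0 on every other basis state.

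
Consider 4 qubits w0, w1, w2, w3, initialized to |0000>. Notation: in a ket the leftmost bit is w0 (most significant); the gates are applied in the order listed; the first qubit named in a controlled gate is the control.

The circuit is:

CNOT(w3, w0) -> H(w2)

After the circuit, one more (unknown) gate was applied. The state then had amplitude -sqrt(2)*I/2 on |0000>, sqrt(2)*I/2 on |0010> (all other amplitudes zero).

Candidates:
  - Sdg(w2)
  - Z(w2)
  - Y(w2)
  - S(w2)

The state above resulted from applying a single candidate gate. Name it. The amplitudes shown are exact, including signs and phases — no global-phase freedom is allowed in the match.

It was Y(w2) that produced the state shown.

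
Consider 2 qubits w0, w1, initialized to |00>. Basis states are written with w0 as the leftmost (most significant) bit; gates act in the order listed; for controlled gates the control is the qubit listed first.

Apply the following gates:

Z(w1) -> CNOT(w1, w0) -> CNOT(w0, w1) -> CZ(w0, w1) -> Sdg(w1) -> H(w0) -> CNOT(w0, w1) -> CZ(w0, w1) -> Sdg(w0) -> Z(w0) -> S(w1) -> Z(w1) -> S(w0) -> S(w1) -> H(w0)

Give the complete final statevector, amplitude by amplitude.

After the circuit, the state carries amplitude 1/2 on |00>, 1/2 on |01>, 1/2 on |10>, -1/2 on |11>.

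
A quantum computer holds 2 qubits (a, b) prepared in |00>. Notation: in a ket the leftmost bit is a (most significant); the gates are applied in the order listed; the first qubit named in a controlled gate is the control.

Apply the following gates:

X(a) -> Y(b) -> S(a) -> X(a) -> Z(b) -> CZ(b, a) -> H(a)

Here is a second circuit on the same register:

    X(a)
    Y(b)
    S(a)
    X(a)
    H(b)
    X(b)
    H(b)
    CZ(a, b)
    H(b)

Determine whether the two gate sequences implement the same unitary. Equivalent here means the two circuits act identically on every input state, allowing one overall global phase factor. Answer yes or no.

No, they are not equivalent — no single phase factor reconciles the two unitaries.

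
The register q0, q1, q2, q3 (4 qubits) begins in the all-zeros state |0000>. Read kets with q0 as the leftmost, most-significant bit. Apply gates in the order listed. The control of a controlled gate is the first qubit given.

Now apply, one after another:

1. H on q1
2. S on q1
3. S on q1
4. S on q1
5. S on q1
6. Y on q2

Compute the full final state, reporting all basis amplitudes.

After the circuit, the state carries amplitude sqrt(2)*I/2 on |0010>, sqrt(2)*I/2 on |0110>, and 0 on every other basis state. Key observation: steps 2-5 multiply out to the identity, so the circuit reduces to the remaining gates.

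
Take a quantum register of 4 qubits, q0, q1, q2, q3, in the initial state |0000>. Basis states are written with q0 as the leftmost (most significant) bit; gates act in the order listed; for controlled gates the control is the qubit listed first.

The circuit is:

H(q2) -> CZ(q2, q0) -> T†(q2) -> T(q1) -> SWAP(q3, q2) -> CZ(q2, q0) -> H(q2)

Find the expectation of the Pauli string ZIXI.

In the final state, ZIXI has expectation 1.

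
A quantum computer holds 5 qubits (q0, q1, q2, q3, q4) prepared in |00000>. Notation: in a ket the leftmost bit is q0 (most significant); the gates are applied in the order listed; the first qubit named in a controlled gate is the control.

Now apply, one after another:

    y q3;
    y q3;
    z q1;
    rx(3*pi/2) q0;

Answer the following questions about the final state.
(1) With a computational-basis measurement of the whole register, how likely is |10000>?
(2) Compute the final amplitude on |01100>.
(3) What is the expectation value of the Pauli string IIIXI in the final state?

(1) The probability of measuring |10000> is 1/2.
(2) The amplitude on |01100> is 0.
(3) In the final state, IIIXI has expectation 0.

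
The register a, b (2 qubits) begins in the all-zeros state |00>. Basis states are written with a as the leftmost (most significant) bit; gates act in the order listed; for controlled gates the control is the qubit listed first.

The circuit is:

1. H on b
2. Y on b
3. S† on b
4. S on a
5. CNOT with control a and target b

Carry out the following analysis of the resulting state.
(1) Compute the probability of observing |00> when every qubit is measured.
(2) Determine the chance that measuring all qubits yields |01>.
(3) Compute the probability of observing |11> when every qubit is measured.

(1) A full measurement returns |00> with probability 1/2.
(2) A full measurement returns |01> with probability 1/2.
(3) The probability of measuring |11> is 0.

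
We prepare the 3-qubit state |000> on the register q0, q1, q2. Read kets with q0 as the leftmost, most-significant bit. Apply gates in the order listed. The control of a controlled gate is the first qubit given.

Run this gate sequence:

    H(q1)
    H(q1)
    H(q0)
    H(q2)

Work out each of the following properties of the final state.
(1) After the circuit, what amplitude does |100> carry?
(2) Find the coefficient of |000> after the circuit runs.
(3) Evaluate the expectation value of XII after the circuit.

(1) |100> carries amplitude 1/2 in the final state. Key observation: the block from step 1 through step 2 cancels to the identity and can be dropped.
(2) The amplitude on |000> is 1/2.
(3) The observable XII averages to 1.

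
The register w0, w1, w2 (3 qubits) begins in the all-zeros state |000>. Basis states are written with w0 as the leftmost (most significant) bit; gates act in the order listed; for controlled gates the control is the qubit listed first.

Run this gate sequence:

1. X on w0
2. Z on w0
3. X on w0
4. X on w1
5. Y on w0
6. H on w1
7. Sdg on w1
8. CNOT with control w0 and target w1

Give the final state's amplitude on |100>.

The final state's coefficient on |100> equals sqrt(2)/2.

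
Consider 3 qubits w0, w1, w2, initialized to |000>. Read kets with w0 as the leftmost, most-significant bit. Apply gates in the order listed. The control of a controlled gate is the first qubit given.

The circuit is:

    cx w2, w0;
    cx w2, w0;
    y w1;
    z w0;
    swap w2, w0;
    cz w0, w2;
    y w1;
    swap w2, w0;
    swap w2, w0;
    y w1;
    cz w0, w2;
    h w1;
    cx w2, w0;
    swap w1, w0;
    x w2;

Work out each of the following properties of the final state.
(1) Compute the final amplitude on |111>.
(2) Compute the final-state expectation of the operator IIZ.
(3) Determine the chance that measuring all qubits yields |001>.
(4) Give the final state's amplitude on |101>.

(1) The final state's coefficient on |111> equals 0. Key observation: the block from step 6 through step 11 cancels to the identity and can be dropped.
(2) The expectation value of IIZ is -1.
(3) Outcome |001> occurs with probability 1/2.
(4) The final state's coefficient on |101> equals -sqrt(2)*I/2.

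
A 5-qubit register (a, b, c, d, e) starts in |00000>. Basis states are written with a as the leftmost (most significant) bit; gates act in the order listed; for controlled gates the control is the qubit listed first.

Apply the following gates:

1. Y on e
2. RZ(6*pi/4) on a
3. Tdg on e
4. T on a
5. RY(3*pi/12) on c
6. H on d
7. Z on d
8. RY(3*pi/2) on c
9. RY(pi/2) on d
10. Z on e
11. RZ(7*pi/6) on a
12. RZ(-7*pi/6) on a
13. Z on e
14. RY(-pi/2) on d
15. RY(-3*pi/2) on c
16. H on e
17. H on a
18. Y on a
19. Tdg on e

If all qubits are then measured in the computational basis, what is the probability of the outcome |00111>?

The probability of measuring |00111> is 1/16 - sqrt(2)/32. Key observation: the block from step 8 through step 15 cancels to the identity and can be dropped.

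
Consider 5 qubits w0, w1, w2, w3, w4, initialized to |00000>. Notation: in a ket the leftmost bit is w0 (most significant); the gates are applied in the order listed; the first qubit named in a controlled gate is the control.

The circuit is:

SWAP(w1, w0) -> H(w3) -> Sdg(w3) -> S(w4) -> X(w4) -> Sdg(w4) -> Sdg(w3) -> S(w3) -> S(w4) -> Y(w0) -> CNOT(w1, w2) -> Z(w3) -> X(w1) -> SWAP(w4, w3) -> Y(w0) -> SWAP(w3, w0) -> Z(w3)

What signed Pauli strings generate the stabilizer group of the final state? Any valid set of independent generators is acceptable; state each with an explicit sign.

The stabilizer group can be generated by +IIIIY, -ZIIII, -IZIII, +IIZII, +IIIZI, among other valid generating sets. Key observation: gates 6-9 undo each other exactly, leaving only the rest of the circuit to track.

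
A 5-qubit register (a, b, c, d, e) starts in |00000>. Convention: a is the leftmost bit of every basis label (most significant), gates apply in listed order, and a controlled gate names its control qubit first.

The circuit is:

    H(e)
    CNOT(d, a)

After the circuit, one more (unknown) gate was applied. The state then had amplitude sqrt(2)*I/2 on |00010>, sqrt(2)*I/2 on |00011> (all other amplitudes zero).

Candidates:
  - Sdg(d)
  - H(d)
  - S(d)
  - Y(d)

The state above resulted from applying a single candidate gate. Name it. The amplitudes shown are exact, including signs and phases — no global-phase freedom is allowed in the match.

The applied gate was Y(d).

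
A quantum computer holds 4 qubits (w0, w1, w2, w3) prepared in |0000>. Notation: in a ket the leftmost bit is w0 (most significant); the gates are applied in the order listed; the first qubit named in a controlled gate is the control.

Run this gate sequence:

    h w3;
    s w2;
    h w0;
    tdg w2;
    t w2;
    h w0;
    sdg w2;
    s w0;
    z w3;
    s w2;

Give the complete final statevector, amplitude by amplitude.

The final amplitudes are sqrt(2)/2 on |0000>, -sqrt(2)/2 on |0001>, and 0 on every other basis state. Key observation: gates 2-7 undo each other exactly, leaving only the rest of the circuit to track.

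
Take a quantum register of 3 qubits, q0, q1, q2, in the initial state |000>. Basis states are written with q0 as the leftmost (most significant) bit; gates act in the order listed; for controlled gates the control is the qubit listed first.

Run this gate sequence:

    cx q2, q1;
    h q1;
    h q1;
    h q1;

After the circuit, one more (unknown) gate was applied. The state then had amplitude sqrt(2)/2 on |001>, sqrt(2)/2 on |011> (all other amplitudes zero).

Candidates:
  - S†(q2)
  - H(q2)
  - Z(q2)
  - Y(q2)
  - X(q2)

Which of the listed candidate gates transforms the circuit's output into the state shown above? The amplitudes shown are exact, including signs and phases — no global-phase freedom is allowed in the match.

The unique candidate consistent with the amplitudes is X(q2). Key observation: the block from step 2 through step 3 cancels to the identity and can be dropped.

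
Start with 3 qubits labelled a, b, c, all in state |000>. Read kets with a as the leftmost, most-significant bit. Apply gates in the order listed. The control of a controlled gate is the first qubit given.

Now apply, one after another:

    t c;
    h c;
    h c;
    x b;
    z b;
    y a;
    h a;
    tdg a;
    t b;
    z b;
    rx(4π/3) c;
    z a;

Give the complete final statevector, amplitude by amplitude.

After the circuit, the state carries amplitude 0 on |000>, 0 on |001>, -sqrt(2)*exp(3*I*pi/4)/4 on |010>, sqrt(6)*exp(I*pi/4)/4 on |011>, 0 on |100>, 0 on |101>, -sqrt(2)*I/4 on |110>, sqrt(6)/4 on |111>. Key observation: steps 2-3 multiply out to the identity, so the circuit reduces to the remaining gates.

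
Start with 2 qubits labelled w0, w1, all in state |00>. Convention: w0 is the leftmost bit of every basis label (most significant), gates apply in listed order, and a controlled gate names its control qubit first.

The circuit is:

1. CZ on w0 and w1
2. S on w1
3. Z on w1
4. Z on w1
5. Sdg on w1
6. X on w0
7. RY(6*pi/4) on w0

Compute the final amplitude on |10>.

The amplitude on |10> is -sqrt(2)/2.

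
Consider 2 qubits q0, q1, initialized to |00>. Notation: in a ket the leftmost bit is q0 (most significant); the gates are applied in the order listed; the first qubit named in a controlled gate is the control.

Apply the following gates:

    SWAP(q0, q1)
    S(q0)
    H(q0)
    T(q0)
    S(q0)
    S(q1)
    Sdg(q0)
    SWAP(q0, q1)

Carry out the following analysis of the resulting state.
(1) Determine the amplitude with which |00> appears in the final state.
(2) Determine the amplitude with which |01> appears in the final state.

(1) The amplitude on |00> is sqrt(2)/2.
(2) |01> carries amplitude sqrt(2)*exp(I*pi/4)/2 in the final state.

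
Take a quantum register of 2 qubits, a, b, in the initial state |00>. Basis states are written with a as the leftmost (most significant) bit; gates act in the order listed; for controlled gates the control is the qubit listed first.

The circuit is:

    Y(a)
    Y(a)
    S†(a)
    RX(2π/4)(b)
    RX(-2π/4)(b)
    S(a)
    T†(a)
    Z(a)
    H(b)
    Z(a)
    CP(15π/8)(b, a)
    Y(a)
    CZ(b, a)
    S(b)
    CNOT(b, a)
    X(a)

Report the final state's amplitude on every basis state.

The resulting statevector has amplitude sqrt(2)*I/2 on |00>, 0 on |01>, 0 on |10>, sqrt(2)/2 on |11>. Key observation: gates 3-6 undo each other exactly, leaving only the rest of the circuit to track.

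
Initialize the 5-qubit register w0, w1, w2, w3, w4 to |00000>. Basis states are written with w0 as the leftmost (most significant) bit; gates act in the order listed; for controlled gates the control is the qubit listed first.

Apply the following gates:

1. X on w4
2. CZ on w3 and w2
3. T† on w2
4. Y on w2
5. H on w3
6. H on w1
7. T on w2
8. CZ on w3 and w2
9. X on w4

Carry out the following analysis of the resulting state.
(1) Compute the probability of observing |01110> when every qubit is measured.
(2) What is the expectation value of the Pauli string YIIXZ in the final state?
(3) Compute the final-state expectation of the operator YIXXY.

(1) A full measurement returns |01110> with probability 1/4.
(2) In the final state, YIIXZ has expectation 0.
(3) In the final state, YIXXY has expectation 0.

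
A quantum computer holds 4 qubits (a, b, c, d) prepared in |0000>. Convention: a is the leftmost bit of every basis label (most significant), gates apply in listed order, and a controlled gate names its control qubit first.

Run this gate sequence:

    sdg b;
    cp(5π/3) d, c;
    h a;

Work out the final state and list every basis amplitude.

After the circuit, the state carries amplitude sqrt(2)/2 on |0000>, sqrt(2)/2 on |1000>, and 0 on every other basis state.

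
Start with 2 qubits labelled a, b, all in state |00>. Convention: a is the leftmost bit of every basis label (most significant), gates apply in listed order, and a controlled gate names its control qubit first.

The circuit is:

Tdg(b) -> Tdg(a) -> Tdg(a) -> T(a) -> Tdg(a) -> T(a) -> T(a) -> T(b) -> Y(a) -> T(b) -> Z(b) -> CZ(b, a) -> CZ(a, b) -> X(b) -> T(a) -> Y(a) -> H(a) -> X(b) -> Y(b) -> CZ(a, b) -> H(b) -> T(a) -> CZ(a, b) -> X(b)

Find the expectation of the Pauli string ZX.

The observable ZX averages to -1. Key observation: gates 1-8 undo each other exactly, leaving only the rest of the circuit to track.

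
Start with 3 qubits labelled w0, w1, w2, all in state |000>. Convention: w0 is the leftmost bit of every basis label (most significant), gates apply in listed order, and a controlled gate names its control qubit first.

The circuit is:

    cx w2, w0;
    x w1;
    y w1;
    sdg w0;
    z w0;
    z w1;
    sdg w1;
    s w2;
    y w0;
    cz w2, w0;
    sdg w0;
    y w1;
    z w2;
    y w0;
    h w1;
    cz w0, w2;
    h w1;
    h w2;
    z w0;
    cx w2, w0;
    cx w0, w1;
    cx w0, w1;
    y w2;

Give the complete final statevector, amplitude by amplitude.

After the circuit, the state carries amplitude sqrt(2)/2 on |011>, -sqrt(2)/2 on |110>, and 0 on every other basis state. Key observation: gates 21-22 undo each other exactly, leaving only the rest of the circuit to track.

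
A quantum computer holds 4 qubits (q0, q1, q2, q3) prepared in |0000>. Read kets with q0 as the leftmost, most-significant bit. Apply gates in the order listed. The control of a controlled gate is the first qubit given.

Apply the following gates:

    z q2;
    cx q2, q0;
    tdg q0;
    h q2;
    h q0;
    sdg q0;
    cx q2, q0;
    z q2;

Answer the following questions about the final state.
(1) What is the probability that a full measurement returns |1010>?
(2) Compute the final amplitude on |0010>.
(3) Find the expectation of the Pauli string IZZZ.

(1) Outcome |1010> occurs with probability 1/4.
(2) The amplitude on |0010> is I/2.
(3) The observable IZZZ averages to 0.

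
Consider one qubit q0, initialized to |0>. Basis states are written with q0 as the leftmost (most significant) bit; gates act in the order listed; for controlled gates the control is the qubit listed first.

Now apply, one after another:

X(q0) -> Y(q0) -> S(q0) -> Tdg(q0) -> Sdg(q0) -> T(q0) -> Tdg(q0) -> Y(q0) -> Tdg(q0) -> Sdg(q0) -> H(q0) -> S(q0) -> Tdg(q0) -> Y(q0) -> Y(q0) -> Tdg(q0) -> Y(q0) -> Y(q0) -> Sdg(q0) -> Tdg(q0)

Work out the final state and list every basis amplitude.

The final amplitudes are -sqrt(2)*exp(I*pi/4)/2 on |0>, -sqrt(2)*I/2 on |1>.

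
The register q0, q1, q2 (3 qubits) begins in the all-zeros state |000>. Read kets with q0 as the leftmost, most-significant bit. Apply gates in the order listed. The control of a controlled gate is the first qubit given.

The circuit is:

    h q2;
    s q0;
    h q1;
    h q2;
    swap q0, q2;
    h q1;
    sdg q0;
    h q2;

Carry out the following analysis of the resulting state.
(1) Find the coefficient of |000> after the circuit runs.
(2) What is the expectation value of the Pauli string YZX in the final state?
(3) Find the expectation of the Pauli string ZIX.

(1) |000> carries amplitude sqrt(2)/2 in the final state.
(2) The observable YZX averages to 0.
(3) In the final state, ZIX has expectation 1.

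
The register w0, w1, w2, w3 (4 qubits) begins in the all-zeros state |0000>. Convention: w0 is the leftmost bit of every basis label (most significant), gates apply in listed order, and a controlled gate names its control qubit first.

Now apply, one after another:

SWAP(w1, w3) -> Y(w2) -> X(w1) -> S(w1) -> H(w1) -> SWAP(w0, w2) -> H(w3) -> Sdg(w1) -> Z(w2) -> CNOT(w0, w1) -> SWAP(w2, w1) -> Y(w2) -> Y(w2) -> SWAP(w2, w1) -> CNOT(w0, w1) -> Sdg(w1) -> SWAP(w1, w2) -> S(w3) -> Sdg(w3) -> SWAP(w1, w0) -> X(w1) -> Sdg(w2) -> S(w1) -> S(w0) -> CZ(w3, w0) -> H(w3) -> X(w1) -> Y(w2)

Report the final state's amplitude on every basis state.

After the circuit, the state carries amplitude sqrt(2)/2 on |0100>, -sqrt(2)*I/2 on |0110>, and 0 on every other basis state. Key observation: steps 10-15 multiply out to the identity, so the circuit reduces to the remaining gates.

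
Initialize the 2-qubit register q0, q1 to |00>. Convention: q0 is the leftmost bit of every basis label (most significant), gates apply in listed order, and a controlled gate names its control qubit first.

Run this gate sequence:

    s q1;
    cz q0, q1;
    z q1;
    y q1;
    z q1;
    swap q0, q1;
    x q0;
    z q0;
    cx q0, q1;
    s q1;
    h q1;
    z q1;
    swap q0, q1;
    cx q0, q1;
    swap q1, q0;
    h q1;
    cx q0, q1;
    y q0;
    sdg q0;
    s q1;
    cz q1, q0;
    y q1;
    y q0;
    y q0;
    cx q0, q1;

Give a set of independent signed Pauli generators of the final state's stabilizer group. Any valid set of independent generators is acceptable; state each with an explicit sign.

One valid set of independent stabilizer generators is +XZ, -ZY (any independent generating set of the same group is equally correct).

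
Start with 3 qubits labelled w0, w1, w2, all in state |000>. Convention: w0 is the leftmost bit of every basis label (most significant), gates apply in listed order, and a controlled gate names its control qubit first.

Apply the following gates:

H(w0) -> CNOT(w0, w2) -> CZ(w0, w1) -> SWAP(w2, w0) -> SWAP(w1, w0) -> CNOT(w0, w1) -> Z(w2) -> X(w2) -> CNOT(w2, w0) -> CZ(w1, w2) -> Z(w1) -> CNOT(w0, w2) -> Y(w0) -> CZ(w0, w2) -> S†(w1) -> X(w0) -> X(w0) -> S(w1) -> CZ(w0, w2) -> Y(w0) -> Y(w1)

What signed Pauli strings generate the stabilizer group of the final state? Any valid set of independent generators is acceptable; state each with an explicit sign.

The stabilizer group can be generated by -XXI, +ZZI, +IIZ, among other valid generating sets. Key observation: gates 13-20 undo each other exactly, leaving only the rest of the circuit to track.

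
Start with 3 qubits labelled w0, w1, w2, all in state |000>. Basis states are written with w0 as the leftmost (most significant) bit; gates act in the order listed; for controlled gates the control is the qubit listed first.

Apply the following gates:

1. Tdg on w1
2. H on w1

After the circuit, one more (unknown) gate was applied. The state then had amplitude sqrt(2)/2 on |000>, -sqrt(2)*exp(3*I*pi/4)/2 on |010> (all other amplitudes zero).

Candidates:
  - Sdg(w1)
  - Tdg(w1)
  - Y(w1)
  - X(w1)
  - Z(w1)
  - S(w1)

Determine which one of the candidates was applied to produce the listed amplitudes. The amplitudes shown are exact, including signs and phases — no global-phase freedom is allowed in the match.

It was Tdg(w1) that produced the state shown.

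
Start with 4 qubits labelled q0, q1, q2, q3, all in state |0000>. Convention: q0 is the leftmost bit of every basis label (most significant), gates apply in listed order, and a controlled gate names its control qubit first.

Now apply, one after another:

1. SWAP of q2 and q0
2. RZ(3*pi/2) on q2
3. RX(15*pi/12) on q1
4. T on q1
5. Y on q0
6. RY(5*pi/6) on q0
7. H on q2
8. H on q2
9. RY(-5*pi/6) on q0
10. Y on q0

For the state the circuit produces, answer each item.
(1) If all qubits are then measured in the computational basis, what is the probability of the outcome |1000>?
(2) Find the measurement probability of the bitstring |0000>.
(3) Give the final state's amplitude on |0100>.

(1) The probability of measuring |1000> is 0.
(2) A full measurement returns |0000> with probability 1/2 - sqrt(2)/4.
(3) The final state's coefficient on |0100> equals -sqrt(sqrt(2) + 2)/2.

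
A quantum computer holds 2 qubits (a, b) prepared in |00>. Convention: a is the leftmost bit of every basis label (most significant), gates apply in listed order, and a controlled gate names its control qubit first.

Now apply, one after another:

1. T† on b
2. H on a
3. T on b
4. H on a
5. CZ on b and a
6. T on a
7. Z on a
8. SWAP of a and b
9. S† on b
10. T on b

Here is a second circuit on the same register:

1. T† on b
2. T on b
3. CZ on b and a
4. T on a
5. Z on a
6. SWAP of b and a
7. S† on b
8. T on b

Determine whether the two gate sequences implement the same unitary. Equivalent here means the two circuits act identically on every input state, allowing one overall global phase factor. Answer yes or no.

Yes: on every input state the two circuits agree up to one overall phase factor.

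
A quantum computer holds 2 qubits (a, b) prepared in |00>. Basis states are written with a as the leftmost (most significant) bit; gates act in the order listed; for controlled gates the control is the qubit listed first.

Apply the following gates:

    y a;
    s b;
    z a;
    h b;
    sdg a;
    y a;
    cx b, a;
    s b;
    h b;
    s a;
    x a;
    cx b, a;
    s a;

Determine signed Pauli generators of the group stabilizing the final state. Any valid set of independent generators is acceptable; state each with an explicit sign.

The final state is stabilized by the group generated by -YZ, -ZX; other independent generating sets are equally valid.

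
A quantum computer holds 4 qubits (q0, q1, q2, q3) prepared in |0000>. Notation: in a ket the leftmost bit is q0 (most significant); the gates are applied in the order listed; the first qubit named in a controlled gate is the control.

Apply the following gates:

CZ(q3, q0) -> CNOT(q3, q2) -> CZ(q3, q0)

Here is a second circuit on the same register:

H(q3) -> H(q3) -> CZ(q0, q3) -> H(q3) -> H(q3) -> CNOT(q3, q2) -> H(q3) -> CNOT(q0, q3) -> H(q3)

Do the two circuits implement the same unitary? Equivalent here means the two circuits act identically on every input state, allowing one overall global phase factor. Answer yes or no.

Yes — the two circuits implement the same unitary up to a global phase.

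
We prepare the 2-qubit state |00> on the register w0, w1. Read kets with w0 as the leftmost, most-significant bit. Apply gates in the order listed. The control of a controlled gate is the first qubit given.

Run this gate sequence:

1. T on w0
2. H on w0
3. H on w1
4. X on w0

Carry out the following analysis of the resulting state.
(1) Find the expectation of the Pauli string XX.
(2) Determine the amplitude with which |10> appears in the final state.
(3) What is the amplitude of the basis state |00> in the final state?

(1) In the final state, XX has expectation 1.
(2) The amplitude on |10> is 1/2.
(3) |00> carries amplitude 1/2 in the final state.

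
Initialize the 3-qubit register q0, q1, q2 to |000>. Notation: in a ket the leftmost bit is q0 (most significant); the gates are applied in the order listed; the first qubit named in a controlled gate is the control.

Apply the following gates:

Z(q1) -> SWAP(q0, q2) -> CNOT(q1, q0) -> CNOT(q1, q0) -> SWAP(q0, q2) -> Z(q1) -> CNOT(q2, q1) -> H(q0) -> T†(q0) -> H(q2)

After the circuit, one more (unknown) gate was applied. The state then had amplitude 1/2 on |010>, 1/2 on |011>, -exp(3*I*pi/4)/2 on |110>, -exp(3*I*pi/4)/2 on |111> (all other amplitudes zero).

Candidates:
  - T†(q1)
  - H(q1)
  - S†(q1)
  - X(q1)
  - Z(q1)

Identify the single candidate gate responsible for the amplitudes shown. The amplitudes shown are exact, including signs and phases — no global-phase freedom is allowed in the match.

It was X(q1) that produced the state shown. Key observation: the block from step 1 through step 6 cancels to the identity and can be dropped.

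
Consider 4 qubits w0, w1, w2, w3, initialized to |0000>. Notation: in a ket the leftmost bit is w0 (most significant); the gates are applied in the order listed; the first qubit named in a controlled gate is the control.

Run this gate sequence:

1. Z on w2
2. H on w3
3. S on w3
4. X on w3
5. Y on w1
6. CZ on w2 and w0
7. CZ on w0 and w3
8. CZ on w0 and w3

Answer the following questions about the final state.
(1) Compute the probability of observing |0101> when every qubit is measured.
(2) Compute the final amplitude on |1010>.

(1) The probability of measuring |0101> is 1/2.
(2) The final state's coefficient on |1010> equals 0.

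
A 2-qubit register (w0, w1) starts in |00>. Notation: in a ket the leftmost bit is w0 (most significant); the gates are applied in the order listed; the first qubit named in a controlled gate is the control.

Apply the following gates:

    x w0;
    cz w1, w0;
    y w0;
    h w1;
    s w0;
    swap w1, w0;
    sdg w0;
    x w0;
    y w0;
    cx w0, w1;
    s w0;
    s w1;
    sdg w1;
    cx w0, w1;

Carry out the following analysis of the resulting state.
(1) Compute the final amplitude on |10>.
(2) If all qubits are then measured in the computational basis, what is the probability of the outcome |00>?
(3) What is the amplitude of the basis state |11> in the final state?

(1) |10> carries amplitude sqrt(2)/2 in the final state.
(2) A full measurement returns |00> with probability 1/2.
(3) |11> carries amplitude 0 in the final state.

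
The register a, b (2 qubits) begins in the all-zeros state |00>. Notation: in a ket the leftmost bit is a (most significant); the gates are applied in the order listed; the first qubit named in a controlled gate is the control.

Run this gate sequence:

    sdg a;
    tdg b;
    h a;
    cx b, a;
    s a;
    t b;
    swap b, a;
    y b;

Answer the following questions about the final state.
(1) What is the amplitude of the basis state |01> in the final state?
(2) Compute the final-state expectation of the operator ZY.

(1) The amplitude on |01> is sqrt(2)*I/2.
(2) The observable ZY averages to 1.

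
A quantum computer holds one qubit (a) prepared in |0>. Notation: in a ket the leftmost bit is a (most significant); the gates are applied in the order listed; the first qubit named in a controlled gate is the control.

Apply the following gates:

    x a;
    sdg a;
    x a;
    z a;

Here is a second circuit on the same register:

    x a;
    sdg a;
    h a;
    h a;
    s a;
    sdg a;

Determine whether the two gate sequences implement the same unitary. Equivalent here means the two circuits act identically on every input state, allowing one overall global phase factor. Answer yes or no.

No — the two circuits implement different unitaries, even allowing a global phase.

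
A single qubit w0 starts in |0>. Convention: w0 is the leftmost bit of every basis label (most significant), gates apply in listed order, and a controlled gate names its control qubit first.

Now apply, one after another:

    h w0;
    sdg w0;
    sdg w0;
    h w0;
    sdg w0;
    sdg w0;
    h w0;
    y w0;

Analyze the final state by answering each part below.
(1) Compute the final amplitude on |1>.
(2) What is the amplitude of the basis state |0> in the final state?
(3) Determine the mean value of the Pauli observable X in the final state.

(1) The amplitude on |1> is -sqrt(2)*I/2.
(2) The final state's coefficient on |0> equals -sqrt(2)*I/2.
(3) In the final state, X has expectation 1.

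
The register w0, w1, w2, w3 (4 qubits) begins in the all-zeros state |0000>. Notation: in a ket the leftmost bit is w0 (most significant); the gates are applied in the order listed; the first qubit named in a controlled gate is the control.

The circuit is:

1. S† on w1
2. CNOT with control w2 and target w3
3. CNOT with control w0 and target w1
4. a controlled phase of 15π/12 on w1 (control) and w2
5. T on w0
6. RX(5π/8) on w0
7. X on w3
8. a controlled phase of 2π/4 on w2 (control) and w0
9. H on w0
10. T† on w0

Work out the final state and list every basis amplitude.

After the circuit, the state carries amplitude -sqrt(2)*exp(11*I*pi/16)/2 on |0001>, sqrt(2)*(sin(5*pi/16) - I*cos(5*pi/16))*exp(I*pi/4)/2 on |1001>, and 0 on every other basis state.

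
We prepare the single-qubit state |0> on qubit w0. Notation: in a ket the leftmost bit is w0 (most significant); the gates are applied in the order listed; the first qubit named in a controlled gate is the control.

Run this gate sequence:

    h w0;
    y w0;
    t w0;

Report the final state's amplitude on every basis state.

After the circuit, the state carries amplitude -sqrt(2)*I/2 on |0>, sqrt(2)*exp(3*I*pi/4)/2 on |1>.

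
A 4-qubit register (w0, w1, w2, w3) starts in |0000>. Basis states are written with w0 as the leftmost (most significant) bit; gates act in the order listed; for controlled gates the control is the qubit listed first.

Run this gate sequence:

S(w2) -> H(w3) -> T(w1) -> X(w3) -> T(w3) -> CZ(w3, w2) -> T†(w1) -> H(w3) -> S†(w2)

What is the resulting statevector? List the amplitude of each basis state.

The final amplitudes are 1/2 + exp(I*pi/4)/2 on |0000>, 1/2 - exp(I*pi/4)/2 on |0001>, and 0 on every other basis state.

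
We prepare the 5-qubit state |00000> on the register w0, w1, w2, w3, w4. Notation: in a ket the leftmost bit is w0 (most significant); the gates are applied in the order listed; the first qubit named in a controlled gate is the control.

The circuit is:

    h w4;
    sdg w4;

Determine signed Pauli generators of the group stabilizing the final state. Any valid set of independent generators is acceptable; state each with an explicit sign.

One valid set of independent stabilizer generators is -IIIIY, +ZIIII, +IZIII, +IIZII, +IIIZI (any independent generating set of the same group is equally correct).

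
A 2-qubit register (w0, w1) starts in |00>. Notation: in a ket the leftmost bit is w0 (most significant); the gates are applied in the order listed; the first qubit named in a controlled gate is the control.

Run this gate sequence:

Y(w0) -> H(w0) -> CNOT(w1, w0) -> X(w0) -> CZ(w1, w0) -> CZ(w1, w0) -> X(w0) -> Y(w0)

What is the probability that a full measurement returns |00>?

The probability of measuring |00> is 1/2. Key observation: the block from step 4 through step 7 cancels to the identity and can be dropped.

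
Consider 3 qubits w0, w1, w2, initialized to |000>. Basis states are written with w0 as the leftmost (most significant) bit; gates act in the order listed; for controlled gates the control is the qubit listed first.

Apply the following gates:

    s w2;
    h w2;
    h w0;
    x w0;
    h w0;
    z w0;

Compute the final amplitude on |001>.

|001> carries amplitude sqrt(2)/2 in the final state. Key observation: the block from step 3 through step 6 cancels to the identity and can be dropped.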